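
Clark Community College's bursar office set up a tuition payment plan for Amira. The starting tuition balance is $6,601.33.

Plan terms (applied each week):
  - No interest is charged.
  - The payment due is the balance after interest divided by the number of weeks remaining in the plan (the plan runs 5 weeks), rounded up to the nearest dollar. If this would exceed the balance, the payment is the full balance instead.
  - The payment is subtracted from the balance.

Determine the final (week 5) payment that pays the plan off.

Week 1: opening $6,601.33; payment $1,321.00; balance $5,280.33
Week 2: opening $5,280.33; payment $1,321.00; balance $3,959.33
Week 3: opening $3,959.33; payment $1,320.00; balance $2,639.33
Week 4: opening $2,639.33; payment $1,320.00; balance $1,319.33
Week 5: opening $1,319.33; payment $1,319.33; balance $0.00

$1,319.33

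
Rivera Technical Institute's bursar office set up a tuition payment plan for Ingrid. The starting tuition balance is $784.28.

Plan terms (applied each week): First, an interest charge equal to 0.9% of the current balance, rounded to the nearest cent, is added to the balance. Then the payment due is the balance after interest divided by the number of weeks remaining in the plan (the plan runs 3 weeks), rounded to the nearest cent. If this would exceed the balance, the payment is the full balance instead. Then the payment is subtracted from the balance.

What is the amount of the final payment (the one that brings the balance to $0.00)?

Week 1: opening $784.28; interest $7.06 → $791.34; payment $263.78; balance $527.56
Week 2: opening $527.56; interest $4.75 → $532.31; payment $266.16; balance $266.15
Week 3: opening $266.15; interest $2.40 → $268.55; payment $268.55; balance $0.00

$268.55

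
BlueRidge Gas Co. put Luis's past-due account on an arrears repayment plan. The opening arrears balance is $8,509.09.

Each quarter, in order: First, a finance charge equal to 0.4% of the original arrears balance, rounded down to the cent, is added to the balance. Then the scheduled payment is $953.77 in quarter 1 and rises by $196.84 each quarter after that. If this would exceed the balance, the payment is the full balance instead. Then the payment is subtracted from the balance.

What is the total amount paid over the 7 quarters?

Quarter 1: opening $8,509.09; interest $34.03 → $8,543.12; payment $953.77; balance $7,589.35
Quarter 2: opening $7,589.35; interest $34.03 → $7,623.38; payment $1,150.61; balance $6,472.77
Quarter 3: opening $6,472.77; interest $34.03 → $6,506.80; payment $1,347.45; balance $5,159.35
Quarter 4: opening $5,159.35; interest $34.03 → $5,193.38; payment $1,544.29; balance $3,649.09
Quarter 5: opening $3,649.09; interest $34.03 → $3,683.12; payment $1,741.13; balance $1,941.99
Quarter 6: opening $1,941.99; interest $34.03 → $1,976.02; payment $1,937.97; balance $38.05
Quarter 7: opening $38.05; interest $34.03 → $72.08; payment $72.08; balance $0.00
Total paid: $8,747.30

$8,747.30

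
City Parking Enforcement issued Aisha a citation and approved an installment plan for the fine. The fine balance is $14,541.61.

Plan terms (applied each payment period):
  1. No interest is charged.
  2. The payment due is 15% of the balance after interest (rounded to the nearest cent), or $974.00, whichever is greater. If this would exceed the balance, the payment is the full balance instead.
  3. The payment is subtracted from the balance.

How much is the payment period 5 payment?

Payment period 1: $14,541.61 − $2,181.24 → $12,360.37
Payment period 2: $12,360.37 − $1,854.06 → $10,506.31
Payment period 3: $10,506.31 − $1,575.95 → $8,930.36
Payment period 4: $8,930.36 − $1,339.55 → $7,590.81
Payment period 5: $7,590.81 − $1,138.62 → $6,452.19

$1,138.62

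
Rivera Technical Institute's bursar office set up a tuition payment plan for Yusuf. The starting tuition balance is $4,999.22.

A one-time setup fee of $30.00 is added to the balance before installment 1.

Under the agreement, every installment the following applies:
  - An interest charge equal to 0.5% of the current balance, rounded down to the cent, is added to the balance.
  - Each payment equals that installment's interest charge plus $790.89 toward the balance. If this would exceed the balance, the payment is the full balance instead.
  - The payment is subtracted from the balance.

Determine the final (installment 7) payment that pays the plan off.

Installment 1: $5,029.22 +$25.14 interest = $5,054.36; pay $816.03 → $4,238.33
Installment 2: $4,238.33 +$21.19 interest = $4,259.52; pay $812.08 → $3,447.44
Installment 3: $3,447.44 +$17.23 interest = $3,464.67; pay $808.12 → $2,656.55
Installment 4: $2,656.55 +$13.28 interest = $2,669.83; pay $804.17 → $1,865.66
Installment 5: $1,865.66 +$9.32 interest = $1,874.98; pay $800.21 → $1,074.77
Installment 6: $1,074.77 +$5.37 interest = $1,080.14; pay $796.26 → $283.88
Installment 7: $283.88 +$1.41 interest = $285.29; pay $285.29 → $0.00

$285.29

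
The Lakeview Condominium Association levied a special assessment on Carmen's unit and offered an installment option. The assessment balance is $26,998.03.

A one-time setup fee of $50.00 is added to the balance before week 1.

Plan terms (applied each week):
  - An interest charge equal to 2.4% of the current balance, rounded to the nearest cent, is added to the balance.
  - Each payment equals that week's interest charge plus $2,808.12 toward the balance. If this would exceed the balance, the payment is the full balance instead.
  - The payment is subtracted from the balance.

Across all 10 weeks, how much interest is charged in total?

Week 1: $27,048.03 +$649.15 interest = $27,697.18; pay $3,457.27 → $24,239.91
Week 2: $24,239.91 +$581.76 interest = $24,821.67; pay $3,389.88 → $21,431.79
Week 3: $21,431.79 +$514.36 interest = $21,946.15; pay $3,322.48 → $18,623.67
Week 4: $18,623.67 +$446.97 interest = $19,070.64; pay $3,255.09 → $15,815.55
Week 5: $15,815.55 +$379.57 interest = $16,195.12; pay $3,187.69 → $13,007.43
Week 6: $13,007.43 +$312.18 interest = $13,319.61; pay $3,120.30 → $10,199.31
Week 7: $10,199.31 +$244.78 interest = $10,444.09; pay $3,052.90 → $7,391.19
Week 8: $7,391.19 +$177.39 interest = $7,568.58; pay $2,985.51 → $4,583.07
Week 9: $4,583.07 +$109.99 interest = $4,693.06; pay $2,918.11 → $1,774.95
Week 10: $1,774.95 +$42.60 interest = $1,817.55; pay $1,817.55 → $0.00
Total interest: $649.15 + $581.76 + $514.36 + $446.97 + $379.57 + $312.18 + $244.78 + $177.39 + $109.99 + $42.60 = $3,458.75

$3,458.75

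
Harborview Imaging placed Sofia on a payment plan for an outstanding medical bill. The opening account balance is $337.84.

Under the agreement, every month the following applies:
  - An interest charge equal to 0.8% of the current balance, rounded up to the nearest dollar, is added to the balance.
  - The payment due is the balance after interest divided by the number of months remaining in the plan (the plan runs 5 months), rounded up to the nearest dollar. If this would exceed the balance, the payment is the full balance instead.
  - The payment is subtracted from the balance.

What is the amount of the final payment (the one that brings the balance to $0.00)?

Month 1: $337.84 +$3.00 interest = $340.84; pay $69.00 → $271.84
Month 2: $271.84 +$3.00 interest = $274.84; pay $69.00 → $205.84
Month 3: $205.84 +$2.00 interest = $207.84; pay $70.00 → $137.84
Month 4: $137.84 +$2.00 interest = $139.84; pay $70.00 → $69.84
Month 5: $69.84 +$1.00 interest = $70.84; pay $70.84 → $0.00

$70.84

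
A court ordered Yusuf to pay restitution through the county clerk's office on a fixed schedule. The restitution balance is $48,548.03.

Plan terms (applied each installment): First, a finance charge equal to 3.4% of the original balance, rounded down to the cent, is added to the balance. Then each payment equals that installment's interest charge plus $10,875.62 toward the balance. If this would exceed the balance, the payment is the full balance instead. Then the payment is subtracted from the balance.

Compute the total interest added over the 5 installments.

$8,253.15

Installment 1: $48,548.03 +$1,650.63 interest = $50,198.66; pay $12,526.25 → $37,672.41
Installment 2: $37,672.41 +$1,650.63 interest = $39,323.04; pay $12,526.25 → $26,796.79
Installment 3: $26,796.79 +$1,650.63 interest = $28,447.42; pay $12,526.25 → $15,921.17
Installment 4: $15,921.17 +$1,650.63 interest = $17,571.80; pay $12,526.25 → $5,045.55
Installment 5: $5,045.55 +$1,650.63 interest = $6,696.18; pay $6,696.18 → $0.00
Total interest: $1,650.63 + $1,650.63 + $1,650.63 + $1,650.63 + $1,650.63 = $8,253.15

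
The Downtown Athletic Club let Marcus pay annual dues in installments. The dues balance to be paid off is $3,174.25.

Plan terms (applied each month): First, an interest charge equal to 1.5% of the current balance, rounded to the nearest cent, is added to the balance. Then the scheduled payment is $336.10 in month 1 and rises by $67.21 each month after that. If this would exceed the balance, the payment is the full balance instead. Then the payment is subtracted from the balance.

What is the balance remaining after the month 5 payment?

$1,005.64

Month 1: $3,174.25 +$47.61 interest = $3,221.86; pay $336.10 → $2,885.76
Month 2: $2,885.76 +$43.29 interest = $2,929.05; pay $403.31 → $2,525.74
Month 3: $2,525.74 +$37.89 interest = $2,563.63; pay $470.52 → $2,093.11
Month 4: $2,093.11 +$31.40 interest = $2,124.51; pay $537.73 → $1,586.78
Month 5: $1,586.78 +$23.80 interest = $1,610.58; pay $604.94 → $1,005.64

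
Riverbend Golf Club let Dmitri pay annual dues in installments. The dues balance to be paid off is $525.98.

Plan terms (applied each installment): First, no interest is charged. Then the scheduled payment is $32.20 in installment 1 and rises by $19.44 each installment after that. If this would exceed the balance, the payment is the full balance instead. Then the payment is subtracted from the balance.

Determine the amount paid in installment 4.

# | Opening | Payment | End bal
1 | $525.98 | $32.20 | $493.78
2 | $493.78 | $51.64 | $442.14
3 | $442.14 | $71.08 | $371.06
4 | $371.06 | $90.52 | $280.54

$90.52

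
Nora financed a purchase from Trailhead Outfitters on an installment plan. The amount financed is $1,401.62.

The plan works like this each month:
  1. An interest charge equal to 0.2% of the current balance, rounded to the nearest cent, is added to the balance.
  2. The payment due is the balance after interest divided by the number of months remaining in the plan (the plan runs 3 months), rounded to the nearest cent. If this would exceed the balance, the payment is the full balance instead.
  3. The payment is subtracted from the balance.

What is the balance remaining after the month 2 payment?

$469.07

Month 1: $1,401.62 +$2.80 interest = $1,404.42; pay $468.14 → $936.28
Month 2: $936.28 +$1.87 interest = $938.15; pay $469.08 → $469.07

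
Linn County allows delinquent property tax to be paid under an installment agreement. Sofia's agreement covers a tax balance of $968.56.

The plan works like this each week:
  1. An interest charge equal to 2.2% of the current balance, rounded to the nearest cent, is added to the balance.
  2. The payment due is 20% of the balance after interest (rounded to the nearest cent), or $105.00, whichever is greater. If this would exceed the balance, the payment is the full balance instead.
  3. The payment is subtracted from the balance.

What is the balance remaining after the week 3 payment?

Week 1: $968.56 +$21.31 interest = $989.87; pay $197.97 → $791.90
Week 2: $791.90 +$17.42 interest = $809.32; pay $161.86 → $647.46
Week 3: $647.46 +$14.24 interest = $661.70; pay $132.34 → $529.36

$529.36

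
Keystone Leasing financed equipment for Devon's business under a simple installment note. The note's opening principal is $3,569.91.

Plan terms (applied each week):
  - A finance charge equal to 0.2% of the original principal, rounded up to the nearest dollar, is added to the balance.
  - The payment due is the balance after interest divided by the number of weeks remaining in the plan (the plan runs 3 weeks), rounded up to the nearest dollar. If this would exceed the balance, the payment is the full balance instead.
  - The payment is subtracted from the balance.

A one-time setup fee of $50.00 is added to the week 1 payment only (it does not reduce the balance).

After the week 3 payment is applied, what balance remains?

$0.00

Week 1: opening $3,569.91; interest $8.00 → $3,577.91; payment $1,193.00 (+ $50.00 fee); balance $2,384.91
Week 2: opening $2,384.91; interest $8.00 → $2,392.91; payment $1,197.00; balance $1,195.91
Week 3: opening $1,195.91; interest $8.00 → $1,203.91; payment $1,203.91; balance $0.00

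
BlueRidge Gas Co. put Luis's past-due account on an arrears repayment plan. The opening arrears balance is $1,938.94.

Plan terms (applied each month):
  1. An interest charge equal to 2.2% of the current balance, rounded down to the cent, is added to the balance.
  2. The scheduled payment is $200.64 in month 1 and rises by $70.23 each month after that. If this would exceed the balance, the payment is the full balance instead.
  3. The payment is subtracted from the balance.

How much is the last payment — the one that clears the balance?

Month 1: $1,938.94 +$42.65 interest = $1,981.59; pay $200.64 → $1,780.95
Month 2: $1,780.95 +$39.18 interest = $1,820.13; pay $270.87 → $1,549.26
Month 3: $1,549.26 +$34.08 interest = $1,583.34; pay $341.10 → $1,242.24
Month 4: $1,242.24 +$27.32 interest = $1,269.56; pay $411.33 → $858.23
Month 5: $858.23 +$18.88 interest = $877.11; pay $481.56 → $395.55
Month 6: $395.55 +$8.70 interest = $404.25; pay $404.25 → $0.00

$404.25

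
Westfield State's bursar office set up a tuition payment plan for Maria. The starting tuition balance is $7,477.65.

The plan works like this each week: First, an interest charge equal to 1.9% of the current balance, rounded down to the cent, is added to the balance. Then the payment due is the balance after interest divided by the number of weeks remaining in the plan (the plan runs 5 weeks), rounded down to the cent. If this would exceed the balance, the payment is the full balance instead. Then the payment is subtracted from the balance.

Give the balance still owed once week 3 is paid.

Week 1: opening $7,477.65; interest $142.07 → $7,619.72; payment $1,523.94; balance $6,095.78
Week 2: opening $6,095.78; interest $115.81 → $6,211.59; payment $1,552.89; balance $4,658.70
Week 3: opening $4,658.70; interest $88.51 → $4,747.21; payment $1,582.40; balance $3,164.81

$3,164.81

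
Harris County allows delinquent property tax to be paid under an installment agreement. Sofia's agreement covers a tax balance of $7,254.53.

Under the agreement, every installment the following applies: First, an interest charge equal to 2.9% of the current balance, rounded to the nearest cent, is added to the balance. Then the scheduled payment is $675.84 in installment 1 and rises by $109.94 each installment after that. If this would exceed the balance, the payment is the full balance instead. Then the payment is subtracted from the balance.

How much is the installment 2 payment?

$785.78

# | Opening | Interest | Payment | End bal
1 | $7,254.53 | $210.38 | $675.84 | $6,789.07
2 | $6,789.07 | $196.88 | $785.78 | $6,200.17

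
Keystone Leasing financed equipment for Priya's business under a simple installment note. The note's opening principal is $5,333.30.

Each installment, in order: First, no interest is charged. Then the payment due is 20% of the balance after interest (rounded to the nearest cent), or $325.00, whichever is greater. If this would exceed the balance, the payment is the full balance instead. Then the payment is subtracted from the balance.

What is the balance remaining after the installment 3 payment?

# | Opening | Payment | End bal
1 | $5,333.30 | $1,066.66 | $4,266.64
2 | $4,266.64 | $853.33 | $3,413.31
3 | $3,413.31 | $682.66 | $2,730.65

$2,730.65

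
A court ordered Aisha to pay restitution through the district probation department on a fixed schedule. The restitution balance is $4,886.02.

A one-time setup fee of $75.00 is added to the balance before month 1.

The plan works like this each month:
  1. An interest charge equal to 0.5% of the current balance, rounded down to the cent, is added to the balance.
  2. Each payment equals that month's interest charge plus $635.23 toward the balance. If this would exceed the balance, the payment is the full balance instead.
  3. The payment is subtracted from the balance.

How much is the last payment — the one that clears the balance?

$516.98

Month 1: opening $4,961.02; interest $24.80 → $4,985.82; payment $660.03; balance $4,325.79
Month 2: opening $4,325.79; interest $21.62 → $4,347.41; payment $656.85; balance $3,690.56
Month 3: opening $3,690.56; interest $18.45 → $3,709.01; payment $653.68; balance $3,055.33
Month 4: opening $3,055.33; interest $15.27 → $3,070.60; payment $650.50; balance $2,420.10
Month 5: opening $2,420.10; interest $12.10 → $2,432.20; payment $647.33; balance $1,784.87
Month 6: opening $1,784.87; interest $8.92 → $1,793.79; payment $644.15; balance $1,149.64
Month 7: opening $1,149.64; interest $5.74 → $1,155.38; payment $640.97; balance $514.41
Month 8: opening $514.41; interest $2.57 → $516.98; payment $516.98; balance $0.00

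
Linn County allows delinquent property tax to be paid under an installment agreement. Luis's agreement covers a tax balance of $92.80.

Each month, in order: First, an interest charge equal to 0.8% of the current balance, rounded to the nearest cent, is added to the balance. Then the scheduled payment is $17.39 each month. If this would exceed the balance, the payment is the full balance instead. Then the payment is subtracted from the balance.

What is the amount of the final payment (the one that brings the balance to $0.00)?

$8.28

Month 1: $92.80 +$0.74 interest = $93.54; pay $17.39 → $76.15
Month 2: $76.15 +$0.61 interest = $76.76; pay $17.39 → $59.37
Month 3: $59.37 +$0.47 interest = $59.84; pay $17.39 → $42.45
Month 4: $42.45 +$0.34 interest = $42.79; pay $17.39 → $25.40
Month 5: $25.40 +$0.20 interest = $25.60; pay $17.39 → $8.21
Month 6: $8.21 +$0.07 interest = $8.28; pay $8.28 → $0.00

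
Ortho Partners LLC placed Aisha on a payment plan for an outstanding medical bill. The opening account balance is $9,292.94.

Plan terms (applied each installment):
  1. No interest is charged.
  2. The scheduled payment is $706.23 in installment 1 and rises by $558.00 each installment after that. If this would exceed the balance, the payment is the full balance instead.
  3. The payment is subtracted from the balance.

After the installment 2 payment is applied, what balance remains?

$7,322.48

Installment 1: opening $9,292.94; payment $706.23; balance $8,586.71
Installment 2: opening $8,586.71; payment $1,264.23; balance $7,322.48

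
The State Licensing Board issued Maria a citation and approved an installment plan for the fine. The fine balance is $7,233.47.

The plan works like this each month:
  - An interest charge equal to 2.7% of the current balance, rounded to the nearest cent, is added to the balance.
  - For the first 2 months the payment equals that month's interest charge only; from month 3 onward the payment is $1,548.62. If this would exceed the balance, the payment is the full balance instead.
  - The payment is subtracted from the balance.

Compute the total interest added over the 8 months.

# | Opening | Interest | Payment | End bal
1 | $7,233.47 | $195.30 | $195.30 | $7,233.47
2 | $7,233.47 | $195.30 | $195.30 | $7,233.47
3 | $7,233.47 | $195.30 | $1,548.62 | $5,880.15
4 | $5,880.15 | $158.76 | $1,548.62 | $4,490.29
5 | $4,490.29 | $121.24 | $1,548.62 | $3,062.91
6 | $3,062.91 | $82.70 | $1,548.62 | $1,596.99
7 | $1,596.99 | $43.12 | $1,548.62 | $91.49
8 | $91.49 | $2.47 | $93.96 | $0.00
Total interest: $195.30 + $195.30 + $195.30 + $158.76 + $121.24 + $82.70 + $43.12 + $2.47 = $994.19

$994.19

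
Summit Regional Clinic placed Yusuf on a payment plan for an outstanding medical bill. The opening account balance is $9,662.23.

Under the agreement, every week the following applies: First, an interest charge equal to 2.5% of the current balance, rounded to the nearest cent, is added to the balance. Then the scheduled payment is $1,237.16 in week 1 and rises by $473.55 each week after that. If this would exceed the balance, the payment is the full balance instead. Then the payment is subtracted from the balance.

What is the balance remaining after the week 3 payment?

$5,167.64

Week 1: $9,662.23 +$241.56 interest = $9,903.79; pay $1,237.16 → $8,666.63
Week 2: $8,666.63 +$216.67 interest = $8,883.30; pay $1,710.71 → $7,172.59
Week 3: $7,172.59 +$179.31 interest = $7,351.90; pay $2,184.26 → $5,167.64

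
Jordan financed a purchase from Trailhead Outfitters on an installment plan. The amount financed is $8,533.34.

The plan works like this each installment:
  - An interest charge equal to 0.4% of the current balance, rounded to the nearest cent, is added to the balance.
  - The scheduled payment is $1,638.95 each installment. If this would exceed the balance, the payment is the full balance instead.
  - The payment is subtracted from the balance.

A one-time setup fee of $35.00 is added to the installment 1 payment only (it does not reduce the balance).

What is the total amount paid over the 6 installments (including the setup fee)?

$8,676.33

# | Opening | Interest | Payment | Fee | End bal
1 | $8,533.34 | $34.13 | $1,638.95 | $35.00 | $6,928.52
2 | $6,928.52 | $27.71 | $1,638.95 | — | $5,317.28
3 | $5,317.28 | $21.27 | $1,638.95 | — | $3,699.60
4 | $3,699.60 | $14.80 | $1,638.95 | — | $2,075.45
5 | $2,075.45 | $8.30 | $1,638.95 | — | $444.80
6 | $444.80 | $1.78 | $446.58 | — | $0.00
Total paid: $8,676.33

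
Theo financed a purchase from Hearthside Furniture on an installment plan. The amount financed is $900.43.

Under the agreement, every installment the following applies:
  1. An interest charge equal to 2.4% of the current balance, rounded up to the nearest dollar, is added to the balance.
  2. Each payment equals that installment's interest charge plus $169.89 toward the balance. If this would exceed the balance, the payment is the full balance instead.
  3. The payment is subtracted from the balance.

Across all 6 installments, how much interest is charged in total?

Installment 1: $900.43 +$22.00 interest = $922.43; pay $191.89 → $730.54
Installment 2: $730.54 +$18.00 interest = $748.54; pay $187.89 → $560.65
Installment 3: $560.65 +$14.00 interest = $574.65; pay $183.89 → $390.76
Installment 4: $390.76 +$10.00 interest = $400.76; pay $179.89 → $220.87
Installment 5: $220.87 +$6.00 interest = $226.87; pay $175.89 → $50.98
Installment 6: $50.98 +$2.00 interest = $52.98; pay $52.98 → $0.00
Total interest: $22.00 + $18.00 + $14.00 + $10.00 + $6.00 + $2.00 = $72.00

$72.00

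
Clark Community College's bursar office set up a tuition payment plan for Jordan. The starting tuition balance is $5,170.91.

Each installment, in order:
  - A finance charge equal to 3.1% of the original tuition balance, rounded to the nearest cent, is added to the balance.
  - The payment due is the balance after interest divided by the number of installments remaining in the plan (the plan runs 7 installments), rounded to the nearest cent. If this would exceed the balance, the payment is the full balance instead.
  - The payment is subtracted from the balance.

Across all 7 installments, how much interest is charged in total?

$1,122.10

Installment 1: opening $5,170.91; interest $160.30 → $5,331.21; payment $761.60; balance $4,569.61
Installment 2: opening $4,569.61; interest $160.30 → $4,729.91; payment $788.32; balance $3,941.59
Installment 3: opening $3,941.59; interest $160.30 → $4,101.89; payment $820.38; balance $3,281.51
Installment 4: opening $3,281.51; interest $160.30 → $3,441.81; payment $860.45; balance $2,581.36
Installment 5: opening $2,581.36; interest $160.30 → $2,741.66; payment $913.89; balance $1,827.77
Installment 6: opening $1,827.77; interest $160.30 → $1,988.07; payment $994.04; balance $994.03
Installment 7: opening $994.03; interest $160.30 → $1,154.33; payment $1,154.33; balance $0.00
Total interest: $160.30 + $160.30 + $160.30 + $160.30 + $160.30 + $160.30 + $160.30 = $1,122.10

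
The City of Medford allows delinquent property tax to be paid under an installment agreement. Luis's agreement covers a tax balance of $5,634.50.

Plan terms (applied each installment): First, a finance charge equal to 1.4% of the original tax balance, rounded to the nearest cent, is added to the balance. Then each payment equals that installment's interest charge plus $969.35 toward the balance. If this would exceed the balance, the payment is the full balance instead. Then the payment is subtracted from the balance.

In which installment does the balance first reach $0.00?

Installment 1: opening $5,634.50; interest $78.88 → $5,713.38; payment $1,048.23; balance $4,665.15
Installment 2: opening $4,665.15; interest $78.88 → $4,744.03; payment $1,048.23; balance $3,695.80
Installment 3: opening $3,695.80; interest $78.88 → $3,774.68; payment $1,048.23; balance $2,726.45
Installment 4: opening $2,726.45; interest $78.88 → $2,805.33; payment $1,048.23; balance $1,757.10
Installment 5: opening $1,757.10; interest $78.88 → $1,835.98; payment $1,048.23; balance $787.75
Installment 6: opening $787.75; interest $78.88 → $866.63; payment $866.63; balance $0.00
Balance reaches $0.00 in installment 6.

6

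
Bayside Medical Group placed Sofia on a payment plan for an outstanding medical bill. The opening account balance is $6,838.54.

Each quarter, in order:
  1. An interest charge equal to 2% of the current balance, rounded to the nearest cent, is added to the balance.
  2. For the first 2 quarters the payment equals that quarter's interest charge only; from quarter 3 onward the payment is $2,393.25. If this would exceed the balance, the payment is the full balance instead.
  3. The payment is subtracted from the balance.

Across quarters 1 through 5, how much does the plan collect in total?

$7,386.10

Quarter 1: opening $6,838.54; interest $136.77 → $6,975.31; payment $136.77; balance $6,838.54
Quarter 2: opening $6,838.54; interest $136.77 → $6,975.31; payment $136.77; balance $6,838.54
Quarter 3: opening $6,838.54; interest $136.77 → $6,975.31; payment $2,393.25; balance $4,582.06
Quarter 4: opening $4,582.06; interest $91.64 → $4,673.70; payment $2,393.25; balance $2,280.45
Quarter 5: opening $2,280.45; interest $45.61 → $2,326.06; payment $2,326.06; balance $0.00
Total paid: $7,386.10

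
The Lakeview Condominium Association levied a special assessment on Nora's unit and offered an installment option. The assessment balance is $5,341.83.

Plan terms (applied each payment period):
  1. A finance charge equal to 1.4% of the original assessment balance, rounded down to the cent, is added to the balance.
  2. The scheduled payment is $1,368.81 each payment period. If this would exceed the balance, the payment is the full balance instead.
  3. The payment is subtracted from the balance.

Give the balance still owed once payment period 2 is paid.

$2,753.77

Payment period 1: opening $5,341.83; interest $74.78 → $5,416.61; payment $1,368.81; balance $4,047.80
Payment period 2: opening $4,047.80; interest $74.78 → $4,122.58; payment $1,368.81; balance $2,753.77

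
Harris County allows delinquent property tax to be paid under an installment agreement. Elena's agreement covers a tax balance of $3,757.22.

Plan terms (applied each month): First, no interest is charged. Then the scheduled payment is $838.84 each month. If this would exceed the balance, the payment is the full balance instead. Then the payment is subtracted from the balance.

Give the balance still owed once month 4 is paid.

$401.86

# | Opening | Payment | End bal
1 | $3,757.22 | $838.84 | $2,918.38
2 | $2,918.38 | $838.84 | $2,079.54
3 | $2,079.54 | $838.84 | $1,240.70
4 | $1,240.70 | $838.84 | $401.86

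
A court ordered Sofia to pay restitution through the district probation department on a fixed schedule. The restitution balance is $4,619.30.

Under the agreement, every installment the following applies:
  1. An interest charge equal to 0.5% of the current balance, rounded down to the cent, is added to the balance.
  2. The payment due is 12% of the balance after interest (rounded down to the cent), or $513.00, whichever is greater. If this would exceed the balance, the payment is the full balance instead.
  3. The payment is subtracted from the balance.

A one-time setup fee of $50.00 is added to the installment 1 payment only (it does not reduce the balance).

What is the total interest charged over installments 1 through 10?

$117.18

# | Opening | Interest | Payment | Fee | End bal
1 | $4,619.30 | $23.09 | $557.08 | $50.00 | $4,085.31
2 | $4,085.31 | $20.42 | $513.00 | — | $3,592.73
3 | $3,592.73 | $17.96 | $513.00 | — | $3,097.69
4 | $3,097.69 | $15.48 | $513.00 | — | $2,600.17
5 | $2,600.17 | $13.00 | $513.00 | — | $2,100.17
6 | $2,100.17 | $10.50 | $513.00 | — | $1,597.67
7 | $1,597.67 | $7.98 | $513.00 | — | $1,092.65
8 | $1,092.65 | $5.46 | $513.00 | — | $585.11
9 | $585.11 | $2.92 | $513.00 | — | $75.03
10 | $75.03 | $0.37 | $75.40 | — | $0.00
Total interest: $23.09 + $20.42 + $17.96 + $15.48 + $13.00 + $10.50 + $7.98 + $5.46 + $2.92 + $0.37 = $117.18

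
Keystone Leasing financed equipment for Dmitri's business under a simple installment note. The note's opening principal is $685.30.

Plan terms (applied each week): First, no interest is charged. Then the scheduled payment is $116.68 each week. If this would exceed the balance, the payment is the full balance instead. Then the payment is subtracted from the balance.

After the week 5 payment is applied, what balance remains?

Week 1: $685.30 − $116.68 → $568.62
Week 2: $568.62 − $116.68 → $451.94
Week 3: $451.94 − $116.68 → $335.26
Week 4: $335.26 − $116.68 → $218.58
Week 5: $218.58 − $116.68 → $101.90

$101.90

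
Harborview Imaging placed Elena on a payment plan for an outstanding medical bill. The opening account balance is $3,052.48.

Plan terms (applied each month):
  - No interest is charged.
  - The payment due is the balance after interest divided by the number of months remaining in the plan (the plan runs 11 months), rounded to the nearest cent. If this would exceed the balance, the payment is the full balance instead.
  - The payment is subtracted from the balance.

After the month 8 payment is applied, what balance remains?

Month 1: opening $3,052.48; payment $277.50; balance $2,774.98
Month 2: opening $2,774.98; payment $277.50; balance $2,497.48
Month 3: opening $2,497.48; payment $277.50; balance $2,219.98
Month 4: opening $2,219.98; payment $277.50; balance $1,942.48
Month 5: opening $1,942.48; payment $277.50; balance $1,664.98
Month 6: opening $1,664.98; payment $277.50; balance $1,387.48
Month 7: opening $1,387.48; payment $277.50; balance $1,109.98
Month 8: opening $1,109.98; payment $277.50; balance $832.48

$832.48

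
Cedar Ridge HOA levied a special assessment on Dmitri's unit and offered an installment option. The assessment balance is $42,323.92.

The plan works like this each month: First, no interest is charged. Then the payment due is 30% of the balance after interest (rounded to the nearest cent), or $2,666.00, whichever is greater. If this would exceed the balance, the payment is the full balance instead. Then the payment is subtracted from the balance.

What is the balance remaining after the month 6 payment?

$4,447.38

Month 1: opening $42,323.92; payment $12,697.18; balance $29,626.74
Month 2: opening $29,626.74; payment $8,888.02; balance $20,738.72
Month 3: opening $20,738.72; payment $6,221.62; balance $14,517.10
Month 4: opening $14,517.10; payment $4,355.13; balance $10,161.97
Month 5: opening $10,161.97; payment $3,048.59; balance $7,113.38
Month 6: opening $7,113.38; payment $2,666.00; balance $4,447.38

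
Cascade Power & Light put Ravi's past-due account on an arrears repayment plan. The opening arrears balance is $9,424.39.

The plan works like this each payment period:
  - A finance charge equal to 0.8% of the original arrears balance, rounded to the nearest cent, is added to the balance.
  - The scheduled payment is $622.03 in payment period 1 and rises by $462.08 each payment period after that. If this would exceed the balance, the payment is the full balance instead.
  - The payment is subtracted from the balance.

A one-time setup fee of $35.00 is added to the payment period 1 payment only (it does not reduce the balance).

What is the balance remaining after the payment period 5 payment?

Payment period 1: opening $9,424.39; interest $75.40 → $9,499.79; payment $622.03 (+ $35.00 fee); balance $8,877.76
Payment period 2: opening $8,877.76; interest $75.40 → $8,953.16; payment $1,084.11; balance $7,869.05
Payment period 3: opening $7,869.05; interest $75.40 → $7,944.45; payment $1,546.19; balance $6,398.26
Payment period 4: opening $6,398.26; interest $75.40 → $6,473.66; payment $2,008.27; balance $4,465.39
Payment period 5: opening $4,465.39; interest $75.40 → $4,540.79; payment $2,470.35; balance $2,070.44

$2,070.44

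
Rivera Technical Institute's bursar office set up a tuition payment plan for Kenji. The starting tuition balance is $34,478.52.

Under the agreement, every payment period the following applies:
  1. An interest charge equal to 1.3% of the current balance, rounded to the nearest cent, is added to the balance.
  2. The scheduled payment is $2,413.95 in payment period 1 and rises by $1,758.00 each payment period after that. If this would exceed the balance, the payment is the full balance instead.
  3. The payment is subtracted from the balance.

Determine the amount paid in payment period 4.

Payment period 1: $34,478.52 +$448.22 interest = $34,926.74; pay $2,413.95 → $32,512.79
Payment period 2: $32,512.79 +$422.67 interest = $32,935.46; pay $4,171.95 → $28,763.51
Payment period 3: $28,763.51 +$373.93 interest = $29,137.44; pay $5,929.95 → $23,207.49
Payment period 4: $23,207.49 +$301.70 interest = $23,509.19; pay $7,687.95 → $15,821.24

$7,687.95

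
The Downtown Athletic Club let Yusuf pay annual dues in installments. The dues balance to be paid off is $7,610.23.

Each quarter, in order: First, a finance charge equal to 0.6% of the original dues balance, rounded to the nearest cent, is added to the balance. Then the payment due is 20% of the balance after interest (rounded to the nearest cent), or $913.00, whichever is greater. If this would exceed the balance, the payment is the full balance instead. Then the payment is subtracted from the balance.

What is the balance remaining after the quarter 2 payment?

Quarter 1: opening $7,610.23; interest $45.66 → $7,655.89; payment $1,531.18; balance $6,124.71
Quarter 2: opening $6,124.71; interest $45.66 → $6,170.37; payment $1,234.07; balance $4,936.30

$4,936.30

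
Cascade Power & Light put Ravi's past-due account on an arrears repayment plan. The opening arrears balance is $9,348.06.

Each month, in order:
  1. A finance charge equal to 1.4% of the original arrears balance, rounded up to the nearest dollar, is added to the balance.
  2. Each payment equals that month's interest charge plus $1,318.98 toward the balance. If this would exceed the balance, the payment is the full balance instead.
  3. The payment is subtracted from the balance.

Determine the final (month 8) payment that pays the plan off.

$246.20

Month 1: opening $9,348.06; interest $131.00 → $9,479.06; payment $1,449.98; balance $8,029.08
Month 2: opening $8,029.08; interest $131.00 → $8,160.08; payment $1,449.98; balance $6,710.10
Month 3: opening $6,710.10; interest $131.00 → $6,841.10; payment $1,449.98; balance $5,391.12
Month 4: opening $5,391.12; interest $131.00 → $5,522.12; payment $1,449.98; balance $4,072.14
Month 5: opening $4,072.14; interest $131.00 → $4,203.14; payment $1,449.98; balance $2,753.16
Month 6: opening $2,753.16; interest $131.00 → $2,884.16; payment $1,449.98; balance $1,434.18
Month 7: opening $1,434.18; interest $131.00 → $1,565.18; payment $1,449.98; balance $115.20
Month 8: opening $115.20; interest $131.00 → $246.20; payment $246.20; balance $0.00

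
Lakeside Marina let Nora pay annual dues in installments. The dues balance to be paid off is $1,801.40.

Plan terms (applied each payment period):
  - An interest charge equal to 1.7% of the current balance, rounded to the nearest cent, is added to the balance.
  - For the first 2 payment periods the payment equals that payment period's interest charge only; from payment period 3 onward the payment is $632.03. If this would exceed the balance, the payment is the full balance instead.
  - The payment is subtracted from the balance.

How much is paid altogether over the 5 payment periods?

$1,923.66

Payment period 1: $1,801.40 +$30.62 interest = $1,832.02; pay $30.62 → $1,801.40
Payment period 2: $1,801.40 +$30.62 interest = $1,832.02; pay $30.62 → $1,801.40
Payment period 3: $1,801.40 +$30.62 interest = $1,832.02; pay $632.03 → $1,199.99
Payment period 4: $1,199.99 +$20.40 interest = $1,220.39; pay $632.03 → $588.36
Payment period 5: $588.36 +$10.00 interest = $598.36; pay $598.36 → $0.00
Total paid: $1,923.66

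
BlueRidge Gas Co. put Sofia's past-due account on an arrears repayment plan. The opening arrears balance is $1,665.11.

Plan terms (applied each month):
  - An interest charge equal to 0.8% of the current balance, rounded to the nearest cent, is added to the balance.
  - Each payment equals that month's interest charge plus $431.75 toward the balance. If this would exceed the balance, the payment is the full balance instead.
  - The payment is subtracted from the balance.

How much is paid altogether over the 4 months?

Month 1: $1,665.11 +$13.32 interest = $1,678.43; pay $445.07 → $1,233.36
Month 2: $1,233.36 +$9.87 interest = $1,243.23; pay $441.62 → $801.61
Month 3: $801.61 +$6.41 interest = $808.02; pay $438.16 → $369.86
Month 4: $369.86 +$2.96 interest = $372.82; pay $372.82 → $0.00
Total paid: $1,697.67

$1,697.67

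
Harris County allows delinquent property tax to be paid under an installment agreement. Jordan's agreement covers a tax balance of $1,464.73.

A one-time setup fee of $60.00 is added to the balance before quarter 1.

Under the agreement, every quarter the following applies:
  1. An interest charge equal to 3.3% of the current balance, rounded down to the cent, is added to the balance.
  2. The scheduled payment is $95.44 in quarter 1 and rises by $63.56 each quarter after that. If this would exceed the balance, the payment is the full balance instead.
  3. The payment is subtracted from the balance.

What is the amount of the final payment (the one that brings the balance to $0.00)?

$241.93

Quarter 1: $1,524.73 +$50.31 interest = $1,575.04; pay $95.44 → $1,479.60
Quarter 2: $1,479.60 +$48.82 interest = $1,528.42; pay $159.00 → $1,369.42
Quarter 3: $1,369.42 +$45.19 interest = $1,414.61; pay $222.56 → $1,192.05
Quarter 4: $1,192.05 +$39.33 interest = $1,231.38; pay $286.12 → $945.26
Quarter 5: $945.26 +$31.19 interest = $976.45; pay $349.68 → $626.77
Quarter 6: $626.77 +$20.68 interest = $647.45; pay $413.24 → $234.21
Quarter 7: $234.21 +$7.72 interest = $241.93; pay $241.93 → $0.00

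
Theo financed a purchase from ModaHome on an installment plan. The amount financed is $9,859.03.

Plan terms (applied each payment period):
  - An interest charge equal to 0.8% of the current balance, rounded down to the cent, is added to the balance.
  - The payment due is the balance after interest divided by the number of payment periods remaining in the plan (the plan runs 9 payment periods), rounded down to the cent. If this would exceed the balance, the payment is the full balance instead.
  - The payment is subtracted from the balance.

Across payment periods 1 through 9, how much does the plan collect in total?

$10,261.88

Payment period 1: opening $9,859.03; interest $78.87 → $9,937.90; payment $1,104.21; balance $8,833.69
Payment period 2: opening $8,833.69; interest $70.66 → $8,904.35; payment $1,113.04; balance $7,791.31
Payment period 3: opening $7,791.31; interest $62.33 → $7,853.64; payment $1,121.94; balance $6,731.70
Payment period 4: opening $6,731.70; interest $53.85 → $6,785.55; payment $1,130.92; balance $5,654.63
Payment period 5: opening $5,654.63; interest $45.23 → $5,699.86; payment $1,139.97; balance $4,559.89
Payment period 6: opening $4,559.89; interest $36.47 → $4,596.36; payment $1,149.09; balance $3,447.27
Payment period 7: opening $3,447.27; interest $27.57 → $3,474.84; payment $1,158.28; balance $2,316.56
Payment period 8: opening $2,316.56; interest $18.53 → $2,335.09; payment $1,167.54; balance $1,167.55
Payment period 9: opening $1,167.55; interest $9.34 → $1,176.89; payment $1,176.89; balance $0.00
Total paid: $10,261.88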